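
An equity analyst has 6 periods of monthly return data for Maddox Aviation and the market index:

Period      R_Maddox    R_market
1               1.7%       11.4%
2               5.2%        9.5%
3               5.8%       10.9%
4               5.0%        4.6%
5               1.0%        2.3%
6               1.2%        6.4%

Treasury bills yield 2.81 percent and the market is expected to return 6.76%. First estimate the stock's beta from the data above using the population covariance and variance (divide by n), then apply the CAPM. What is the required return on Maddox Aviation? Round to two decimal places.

3.71%

Mean R_i = (1.7 + 5.2 + 5.8 + 5.0 + 1.0 + 1.2) / 6 = 3.3167%
Mean R_m = (11.4 + 9.5 + 10.9 + 4.6 + 2.3 + 6.4) / 6 = 7.5167%
Σ(R_i − R̄_i)(R_m − R̄_m) = 15.3983  ⇒  Cov = 15.3983 / 6 = 2.5664
Σ(R_m − R̄_m)² = 67.4283  ⇒  Var(R_m) = 67.4283 / 6 = 11.2381
β = Cov / Var(R_m) = 2.5664 / 11.2381 = 0.2284
MRP = 6.76% − 2.81% = 3.95%
E(R) = R_f + β × MRP = 2.81% + 0.2284 × 3.95% = 3.71%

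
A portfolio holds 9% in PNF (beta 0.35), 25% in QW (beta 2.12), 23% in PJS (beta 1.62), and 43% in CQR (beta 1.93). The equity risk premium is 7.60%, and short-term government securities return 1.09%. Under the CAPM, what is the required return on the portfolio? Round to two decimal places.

β_P = Σ w_i β_i = 0.09×0.35 + 0.25×2.12 + 0.23×1.62 + 0.43×1.93 = 1.7640
E(R_P) = R_f + β_P × MRP = 1.09% + 1.7640 × 7.60% = 14.50%

14.50%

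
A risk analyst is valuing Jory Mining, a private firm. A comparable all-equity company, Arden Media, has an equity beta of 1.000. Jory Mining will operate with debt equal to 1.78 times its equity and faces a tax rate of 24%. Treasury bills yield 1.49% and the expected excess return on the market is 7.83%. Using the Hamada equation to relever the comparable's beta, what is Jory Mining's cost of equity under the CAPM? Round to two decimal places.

β_L = β_U × [1 + (1 − t)(D/E)] = 1.000 × [1 + (1 − 0.24) × 1.78]
    = 1.000 × [1 + 0.76 × 1.78] = 1.000 × 2.3528 = 2.3528
E(R) = R_f + β_L × MRP = 1.49% + 2.3528 × 7.83% = 19.91%

19.91%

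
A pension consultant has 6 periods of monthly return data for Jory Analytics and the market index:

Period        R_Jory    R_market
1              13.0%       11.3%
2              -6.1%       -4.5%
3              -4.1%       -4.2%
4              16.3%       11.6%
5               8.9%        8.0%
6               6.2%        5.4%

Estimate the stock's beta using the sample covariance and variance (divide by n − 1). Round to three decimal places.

1.232

Mean R_i = (13.0 − 6.1 − 4.1 + 16.3 + 8.9 + 6.2) / 6 = 5.7000%
Mean R_m = (11.3 − 4.5 − 4.2 + 11.6 + 8.0 + 5.4) / 6 = 4.6000%
Σ(R_i − R̄_i)(R_m − R̄_m) = 328.0100  ⇒  Cov = 328.0100 / 5 = 65.6020
Σ(R_m − R̄_m)² = 266.3400  ⇒  Var(R_m) = 266.3400 / 5 = 53.2680
β = Cov / Var(R_m) = 65.6020 / 53.2680 = 1.2315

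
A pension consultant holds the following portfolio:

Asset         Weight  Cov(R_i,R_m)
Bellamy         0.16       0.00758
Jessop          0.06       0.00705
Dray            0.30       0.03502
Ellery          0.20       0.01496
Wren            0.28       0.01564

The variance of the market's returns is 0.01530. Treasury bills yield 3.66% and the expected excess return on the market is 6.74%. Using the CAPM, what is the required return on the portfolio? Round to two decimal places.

β_Bellamy = 0.00758 / 0.01530 = 0.4954
β_Jessop = 0.00705 / 0.01530 = 0.4608
β_Dray = 0.03502 / 0.01530 = 2.2889
β_Ellery = 0.01496 / 0.01530 = 0.9778
β_Wren = 0.01564 / 0.01530 = 1.0222
β_P = Σ w_i β_i = 0.16×0.4954 + 0.06×0.4608 + 0.30×2.2889 + 0.20×0.9778 + 0.28×1.0222 = 1.2754
E(R_P) = R_f + β_P × MRP = 3.66% + 1.2754 × 6.74% = 12.26%

12.26%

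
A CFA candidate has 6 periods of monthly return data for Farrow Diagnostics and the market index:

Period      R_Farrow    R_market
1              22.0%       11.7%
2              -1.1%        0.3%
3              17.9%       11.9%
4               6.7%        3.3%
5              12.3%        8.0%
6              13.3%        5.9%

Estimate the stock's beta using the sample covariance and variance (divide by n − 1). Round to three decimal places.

1.705

Mean R_i = (22.0 − 1.1 + 17.9 + 6.7 + 12.3 + 13.3) / 6 = 11.8500%
Mean R_m = (11.7 + 0.3 + 11.9 + 3.3 + 8.0 + 5.9) / 6 = 6.8500%
Σ(R_i − R̄_i)(R_m − R̄_m) = 182.0250  ⇒  Cov = 182.0250 / 5 = 36.4050
Σ(R_m − R̄_m)² = 106.7550  ⇒  Var(R_m) = 106.7550 / 5 = 21.3510
β = Cov / Var(R_m) = 36.4050 / 21.3510 = 1.7051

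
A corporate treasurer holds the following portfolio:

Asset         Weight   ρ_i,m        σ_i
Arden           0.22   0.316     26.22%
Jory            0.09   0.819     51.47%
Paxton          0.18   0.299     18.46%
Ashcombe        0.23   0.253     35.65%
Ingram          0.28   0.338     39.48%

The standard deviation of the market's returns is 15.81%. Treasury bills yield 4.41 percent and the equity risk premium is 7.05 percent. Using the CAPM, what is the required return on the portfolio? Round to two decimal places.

β_Arden = 0.316 × 26.22% / 15.81% = 0.5241
β_Jory = 0.819 × 51.47% / 15.81% = 2.6663
β_Paxton = 0.299 × 18.46% / 15.81% = 0.3491
β_Ashcombe = 0.253 × 35.65% / 15.81% = 0.5705
β_Ingram = 0.338 × 39.48% / 15.81% = 0.8440
β_P = Σ w_i β_i = 0.22×0.5241 + 0.09×2.6663 + 0.18×0.3491 + 0.23×0.5705 + 0.28×0.8440 = 0.7856
E(R_P) = R_f + β_P × MRP = 4.41% + 0.7856 × 7.05% = 9.95%

9.95%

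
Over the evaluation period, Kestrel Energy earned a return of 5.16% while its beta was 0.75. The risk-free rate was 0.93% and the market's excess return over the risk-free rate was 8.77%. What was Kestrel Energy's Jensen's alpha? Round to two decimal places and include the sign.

CAPM benchmark = R_f + β(R_m − R_f) = 0.93% + 0.75 × 8.77% = 7.5075%
α = actual − benchmark = 5.16% − 7.5075% = -2.35%

-2.35%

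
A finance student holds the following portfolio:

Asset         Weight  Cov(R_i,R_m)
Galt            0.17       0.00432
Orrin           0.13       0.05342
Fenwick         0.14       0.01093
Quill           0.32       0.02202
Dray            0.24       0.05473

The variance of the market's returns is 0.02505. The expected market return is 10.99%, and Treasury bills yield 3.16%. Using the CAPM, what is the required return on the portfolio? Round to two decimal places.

β_Galt = 0.00432 / 0.02505 = 0.1725
β_Orrin = 0.05342 / 0.02505 = 2.1325
β_Fenwick = 0.01093 / 0.02505 = 0.4363
β_Quill = 0.02202 / 0.02505 = 0.8790
β_Dray = 0.05473 / 0.02505 = 2.1848
β_P = Σ w_i β_i = 0.17×0.1725 + 0.13×2.1325 + 0.14×0.4363 + 0.32×0.8790 + 0.24×2.1848 = 1.1733
MRP = 10.99% − 3.16% = 7.83%
E(R_P) = R_f + β_P × MRP = 3.16% + 1.1733 × 7.83% = 12.35%

12.35%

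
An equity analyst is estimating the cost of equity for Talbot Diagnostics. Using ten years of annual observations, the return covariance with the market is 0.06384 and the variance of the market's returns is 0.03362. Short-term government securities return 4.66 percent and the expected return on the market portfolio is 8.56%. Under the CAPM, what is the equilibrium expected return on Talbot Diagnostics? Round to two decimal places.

12.07%

β = Cov(R_i, R_m) / Var(R_m) = 0.06384 / 0.03362 = 1.8989
MRP = 8.56% − 4.66% = 3.90%
E(R) = R_f + β × MRP = 4.66% + 1.8989 × 3.90% = 12.07%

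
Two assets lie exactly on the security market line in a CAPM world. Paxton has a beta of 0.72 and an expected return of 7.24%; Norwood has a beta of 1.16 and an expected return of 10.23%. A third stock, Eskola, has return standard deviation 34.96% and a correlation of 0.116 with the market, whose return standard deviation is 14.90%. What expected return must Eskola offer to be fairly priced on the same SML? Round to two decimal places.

4.20%

MRP = (10.23% − 7.24%) / (1.16 − 0.72) = 6.7955%
R_f = 7.24% − 0.72 × 6.7955% = 2.3472%
β_Eskola = ρ·σ_i/σ_m = 0.116 × 34.96 / 14.90 = 0.2722
E(R_Eskola) = R_f + β × MRP = 2.3472% + 0.2722 × 6.7955% = 4.20%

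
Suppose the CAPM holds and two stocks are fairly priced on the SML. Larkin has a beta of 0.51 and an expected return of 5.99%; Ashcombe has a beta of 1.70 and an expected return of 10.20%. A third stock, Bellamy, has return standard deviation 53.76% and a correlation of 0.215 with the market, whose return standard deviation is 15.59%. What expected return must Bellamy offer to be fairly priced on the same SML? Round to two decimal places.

6.81%

MRP = (10.20% − 5.99%) / (1.70 − 0.51) = 3.5378%
R_f = 5.99% − 0.51 × 3.5378% = 4.1857%
β_Bellamy = ρ·σ_i/σ_m = 0.215 × 53.76 / 15.59 = 0.7414
E(R_Bellamy) = R_f + β × MRP = 4.1857% + 0.7414 × 3.5378% = 6.81%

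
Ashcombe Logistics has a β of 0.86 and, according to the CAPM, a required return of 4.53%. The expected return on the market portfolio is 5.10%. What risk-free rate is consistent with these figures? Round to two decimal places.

E(R) = R_f + β(E(R_m) − R_f) = R_f(1 − β) + β·E(R_m)
4.53% = R_f × (1 − 0.86) + 0.86 × 5.10%
4.53% = R_f × 0.14 + 4.3860%
R_f = (4.53% − 4.3860%) / 0.14 = 1.03%

1.03%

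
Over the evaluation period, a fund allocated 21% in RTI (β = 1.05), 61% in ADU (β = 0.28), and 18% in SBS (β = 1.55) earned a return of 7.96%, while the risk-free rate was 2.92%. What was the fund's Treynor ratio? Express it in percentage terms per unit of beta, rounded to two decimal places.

7.52%

β_P = 0.21×1.05 + 0.61×0.28 + 0.18×1.55 = 0.6703
Treynor = (R_P − R_f) / β_P = (7.96% − 2.92%) / 0.6703 = 5.04% / 0.6703 = 7.52%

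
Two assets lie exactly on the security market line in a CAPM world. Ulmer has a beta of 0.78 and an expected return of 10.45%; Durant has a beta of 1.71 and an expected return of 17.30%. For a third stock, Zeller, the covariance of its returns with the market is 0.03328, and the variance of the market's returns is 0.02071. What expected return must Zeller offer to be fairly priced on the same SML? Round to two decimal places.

16.54%

MRP = (17.30% − 10.45%) / (1.71 − 0.78) = 7.3656%
R_f = 10.45% − 0.78 × 7.3656% = 4.7048%
β_Zeller = Cov / Var(R_m) = 0.03328 / 0.02071 = 1.6070
E(R_Zeller) = R_f + β × MRP = 4.7048% + 1.6070 × 7.3656% = 16.54%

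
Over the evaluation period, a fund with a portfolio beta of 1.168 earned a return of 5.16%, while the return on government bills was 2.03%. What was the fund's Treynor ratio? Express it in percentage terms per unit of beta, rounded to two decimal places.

Treynor = (R_P − R_f) / β_P = (5.16% − 2.03%) / 1.1680 = 3.13% / 1.1680 = 2.68%

2.68%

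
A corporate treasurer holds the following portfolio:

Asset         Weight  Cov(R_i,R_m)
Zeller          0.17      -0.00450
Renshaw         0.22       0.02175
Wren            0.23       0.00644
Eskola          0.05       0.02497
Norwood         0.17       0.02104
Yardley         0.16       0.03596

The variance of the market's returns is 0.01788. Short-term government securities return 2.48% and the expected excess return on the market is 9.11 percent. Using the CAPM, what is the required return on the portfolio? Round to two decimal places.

10.67%

β_Zeller = -0.00450 / 0.01788 = -0.2517
β_Renshaw = 0.02175 / 0.01788 = 1.2164
β_Wren = 0.00644 / 0.01788 = 0.3602
β_Eskola = 0.02497 / 0.01788 = 1.3965
β_Norwood = 0.02104 / 0.01788 = 1.1767
β_Yardley = 0.03596 / 0.01788 = 2.0112
β_P = Σ w_i β_i = 0.17×-0.2517 + 0.22×1.2164 + 0.23×0.3602 + 0.05×1.3965 + 0.17×1.1767 + 0.16×2.0112 = 0.8993
E(R_P) = R_f + β_P × MRP = 2.48% + 0.8993 × 9.11% = 10.67%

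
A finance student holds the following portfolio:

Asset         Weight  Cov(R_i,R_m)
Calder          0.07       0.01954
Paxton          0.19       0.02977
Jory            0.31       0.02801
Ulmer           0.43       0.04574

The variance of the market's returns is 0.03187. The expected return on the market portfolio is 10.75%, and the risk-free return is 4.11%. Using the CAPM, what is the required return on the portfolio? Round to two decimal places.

11.48%

β_Calder = 0.01954 / 0.03187 = 0.6131
β_Paxton = 0.02977 / 0.03187 = 0.9341
β_Jory = 0.02801 / 0.03187 = 0.8789
β_Ulmer = 0.04574 / 0.03187 = 1.4352
β_P = Σ w_i β_i = 0.07×0.6131 + 0.19×0.9341 + 0.31×0.8789 + 0.43×1.4352 = 1.1100
MRP = 10.75% − 4.11% = 6.64%
E(R_P) = R_f + β_P × MRP = 4.11% + 1.1100 × 6.64% = 11.48%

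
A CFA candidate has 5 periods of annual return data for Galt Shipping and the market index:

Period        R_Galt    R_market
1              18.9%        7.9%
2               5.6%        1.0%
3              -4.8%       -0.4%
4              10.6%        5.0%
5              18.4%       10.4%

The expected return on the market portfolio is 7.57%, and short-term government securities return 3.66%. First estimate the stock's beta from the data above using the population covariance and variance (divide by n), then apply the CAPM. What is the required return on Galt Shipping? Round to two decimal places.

11.64%

Mean R_i = (18.9 + 5.6 − 4.8 + 10.6 + 18.4) / 5 = 9.7400%
Mean R_m = (7.9 + 1.0 − 0.4 + 5.0 + 10.4) / 5 = 4.7800%
Σ(R_i − R̄_i)(R_m − R̄_m) = 168.4040  ⇒  Cov = 168.4040 / 5 = 33.6808
Σ(R_m − R̄_m)² = 82.4880  ⇒  Var(R_m) = 82.4880 / 5 = 16.4976
β = Cov / Var(R_m) = 33.6808 / 16.4976 = 2.0416
MRP = 7.57% − 3.66% = 3.91%
E(R) = R_f + β × MRP = 3.66% + 2.0416 × 3.91% = 11.64%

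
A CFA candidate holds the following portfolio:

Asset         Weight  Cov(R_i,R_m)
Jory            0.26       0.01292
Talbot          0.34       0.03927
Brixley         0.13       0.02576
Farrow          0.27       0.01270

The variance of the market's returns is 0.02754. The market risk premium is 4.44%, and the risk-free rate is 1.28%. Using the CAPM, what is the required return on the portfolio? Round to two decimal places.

5.07%

β_Jory = 0.01292 / 0.02754 = 0.4691
β_Talbot = 0.03927 / 0.02754 = 1.4259
β_Brixley = 0.02576 / 0.02754 = 0.9354
β_Farrow = 0.01270 / 0.02754 = 0.4611
β_P = Σ w_i β_i = 0.26×0.4691 + 0.34×1.4259 + 0.13×0.9354 + 0.27×0.4611 = 0.8529
E(R_P) = R_f + β_P × MRP = 1.28% + 0.8529 × 4.44% = 5.07%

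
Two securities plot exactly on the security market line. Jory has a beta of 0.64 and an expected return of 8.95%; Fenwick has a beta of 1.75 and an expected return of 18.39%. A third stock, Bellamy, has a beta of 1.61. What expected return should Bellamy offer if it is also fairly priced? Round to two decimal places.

MRP (SML slope) = (18.39% − 8.95%) / (1.75 − 0.64) = 9.44% / 1.11 = 8.5045%
R_f (intercept) = 8.95% − 0.64 × 8.5045% = 3.5071%
E(R_Bellamy) = R_f + β × MRP = 3.5071% + 1.61 × 8.5045% = 17.20%

17.20%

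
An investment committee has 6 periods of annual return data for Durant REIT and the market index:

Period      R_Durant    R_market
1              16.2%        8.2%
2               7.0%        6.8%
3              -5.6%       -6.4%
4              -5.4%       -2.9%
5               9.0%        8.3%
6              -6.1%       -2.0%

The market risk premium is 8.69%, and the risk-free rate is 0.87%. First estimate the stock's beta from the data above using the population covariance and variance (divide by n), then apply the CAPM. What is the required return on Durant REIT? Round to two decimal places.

12.72%

Mean R_i = (16.2 + 7.0 − 5.6 − 5.4 + 9.0 − 6.1) / 6 = 2.5167%
Mean R_m = (8.2 + 6.8 − 6.4 − 2.9 + 8.3 − 2.0) / 6 = 2.0000%
Σ(R_i − R̄_i)(R_m − R̄_m) = 288.6400  ⇒  Cov = 288.6400 / 6 = 48.1067
Σ(R_m − R̄_m)² = 211.7400  ⇒  Var(R_m) = 211.7400 / 6 = 35.2900
β = Cov / Var(R_m) = 48.1067 / 35.2900 = 1.3632
E(R) = R_f + β × MRP = 0.87% + 1.3632 × 8.69% = 12.72%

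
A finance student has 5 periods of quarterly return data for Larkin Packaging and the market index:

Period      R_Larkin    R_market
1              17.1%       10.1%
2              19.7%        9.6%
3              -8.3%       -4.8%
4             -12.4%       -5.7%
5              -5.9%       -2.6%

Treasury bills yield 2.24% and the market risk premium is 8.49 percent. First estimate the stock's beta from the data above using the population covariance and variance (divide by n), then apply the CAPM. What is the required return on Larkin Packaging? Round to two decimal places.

18.49%

Mean R_i = (17.1 + 19.7 − 8.3 − 12.4 − 5.9) / 5 = 2.0400%
Mean R_m = (10.1 + 9.6 − 4.8 − 5.7 − 2.6) / 5 = 1.3200%
Σ(R_i − R̄_i)(R_m − R̄_m) = 474.2260  ⇒  Cov = 474.2260 / 5 = 94.8452
Σ(R_m − R̄_m)² = 247.7480  ⇒  Var(R_m) = 247.7480 / 5 = 49.5496
β = Cov / Var(R_m) = 94.8452 / 49.5496 = 1.9141
E(R) = R_f + β × MRP = 2.24% + 1.9141 × 8.49% = 18.49%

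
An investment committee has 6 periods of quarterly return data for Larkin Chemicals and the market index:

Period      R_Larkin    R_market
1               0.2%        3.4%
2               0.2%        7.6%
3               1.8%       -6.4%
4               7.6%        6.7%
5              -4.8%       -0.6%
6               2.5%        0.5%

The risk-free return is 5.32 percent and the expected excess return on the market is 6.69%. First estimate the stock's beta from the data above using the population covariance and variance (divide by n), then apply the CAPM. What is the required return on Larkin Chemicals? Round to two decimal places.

6.89%

Mean R_i = (0.2 + 0.2 + 1.8 + 7.6 − 4.8 + 2.5) / 6 = 1.2500%
Mean R_m = (3.4 + 7.6 − 6.4 + 6.7 − 0.6 + 0.5) / 6 = 1.8667%
Σ(R_i − R̄_i)(R_m − R̄_m) = 31.7300  ⇒  Cov = 31.7300 / 6 = 5.2883
Σ(R_m − R̄_m)² = 134.8733  ⇒  Var(R_m) = 134.8733 / 6 = 22.4789
β = Cov / Var(R_m) = 5.2883 / 22.4789 = 0.2353
E(R) = R_f + β × MRP = 5.32% + 0.2353 × 6.69% = 6.89%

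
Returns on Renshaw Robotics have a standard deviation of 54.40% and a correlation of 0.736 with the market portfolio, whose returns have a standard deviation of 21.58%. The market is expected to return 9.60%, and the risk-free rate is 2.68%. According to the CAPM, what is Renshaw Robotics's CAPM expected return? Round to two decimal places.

β = ρ × σ_i / σ_m = 0.736 × 54.40% / 21.58% = 1.8553
MRP = 9.60% − 2.68% = 6.92%
E(R) = 2.68% + 1.8553 × 6.92% = 15.52%

15.52%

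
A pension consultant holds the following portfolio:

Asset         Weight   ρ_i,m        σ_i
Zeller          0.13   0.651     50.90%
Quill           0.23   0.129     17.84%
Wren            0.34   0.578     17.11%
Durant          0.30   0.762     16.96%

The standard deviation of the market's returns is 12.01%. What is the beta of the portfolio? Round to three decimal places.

1.006

β_Zeller = 0.651 × 50.90% / 12.01% = 2.7590
β_Quill = 0.129 × 17.84% / 12.01% = 0.1916
β_Wren = 0.578 × 17.11% / 12.01% = 0.8234
β_Durant = 0.762 × 16.96% / 12.01% = 1.0761
β_P = Σ w_i β_i = 0.13×2.7590 + 0.23×0.1916 + 0.34×0.8234 + 0.30×1.0761 = 1.0055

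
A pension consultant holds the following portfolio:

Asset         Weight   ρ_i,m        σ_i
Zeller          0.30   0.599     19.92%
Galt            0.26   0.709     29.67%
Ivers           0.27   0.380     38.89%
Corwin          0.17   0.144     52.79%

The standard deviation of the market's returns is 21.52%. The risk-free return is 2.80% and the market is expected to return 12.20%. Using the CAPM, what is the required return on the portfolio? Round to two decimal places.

9.06%

β_Zeller = 0.599 × 19.92% / 21.52% = 0.5545
β_Galt = 0.709 × 29.67% / 21.52% = 0.9775
β_Ivers = 0.380 × 38.89% / 21.52% = 0.6867
β_Corwin = 0.144 × 52.79% / 21.52% = 0.3532
β_P = Σ w_i β_i = 0.30×0.5545 + 0.26×0.9775 + 0.27×0.6867 + 0.17×0.3532 = 0.6660
MRP = 12.20% − 2.80% = 9.40%
E(R_P) = R_f + β_P × MRP = 2.80% + 0.6660 × 9.40% = 9.06%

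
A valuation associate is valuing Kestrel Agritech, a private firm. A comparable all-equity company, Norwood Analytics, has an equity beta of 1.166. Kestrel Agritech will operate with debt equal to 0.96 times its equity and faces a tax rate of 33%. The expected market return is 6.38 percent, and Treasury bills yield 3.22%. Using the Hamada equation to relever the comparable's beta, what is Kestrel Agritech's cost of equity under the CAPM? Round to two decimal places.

β_L = β_U × [1 + (1 − t)(D/E)] = 1.166 × [1 + (1 − 0.33) × 0.96]
    = 1.166 × [1 + 0.67 × 0.96] = 1.166 × 1.6432 = 1.9160
MRP = 6.38% − 3.22% = 3.16%
E(R) = R_f + β_L × MRP = 3.22% + 1.9160 × 3.16% = 9.27%

9.27%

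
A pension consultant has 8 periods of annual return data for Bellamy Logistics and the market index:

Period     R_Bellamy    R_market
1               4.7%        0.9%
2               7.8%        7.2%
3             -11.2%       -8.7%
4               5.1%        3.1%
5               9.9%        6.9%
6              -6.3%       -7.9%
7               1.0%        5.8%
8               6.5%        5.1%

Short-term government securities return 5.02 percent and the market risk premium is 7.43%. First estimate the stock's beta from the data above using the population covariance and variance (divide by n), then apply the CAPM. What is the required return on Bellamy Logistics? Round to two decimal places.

Mean R_i = (4.7 + 7.8 − 11.2 + 5.1 + 9.9 − 6.3 + 1.0 + 6.5) / 8 = 2.1875%
Mean R_m = (0.9 + 7.2 − 8.7 + 3.1 + 6.9 − 7.9 + 5.8 + 5.1) / 8 = 1.5500%
Σ(R_i − R̄_i)(R_m − R̄_m) = 303.5450  ⇒  Cov = 303.5450 / 8 = 37.9431
Σ(R_m − R̄_m)² = 288.4000  ⇒  Var(R_m) = 288.4000 / 8 = 36.0500
β = Cov / Var(R_m) = 37.9431 / 36.0500 = 1.0525
E(R) = R_f + β × MRP = 5.02% + 1.0525 × 7.43% = 12.84%

12.84%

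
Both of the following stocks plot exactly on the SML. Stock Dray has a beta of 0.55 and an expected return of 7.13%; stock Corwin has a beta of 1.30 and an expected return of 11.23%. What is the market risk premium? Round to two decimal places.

Both satisfy E(R) = R_f + β·MRP, so the slope of the SML is
MRP = (11.23% − 7.13%) / (1.30 − 0.55) = 4.10% / 0.75 = 5.4667%

5.47%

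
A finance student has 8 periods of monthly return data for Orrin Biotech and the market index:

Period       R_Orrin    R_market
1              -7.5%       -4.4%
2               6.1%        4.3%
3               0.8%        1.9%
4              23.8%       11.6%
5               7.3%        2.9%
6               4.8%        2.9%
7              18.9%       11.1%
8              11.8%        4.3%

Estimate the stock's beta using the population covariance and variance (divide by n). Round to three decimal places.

Mean R_i = (-7.5 + 6.1 + 0.8 + 23.8 + 7.3 + 4.8 + 18.9 + 11.8) / 8 = 8.2500%
Mean R_m = (-4.4 + 4.3 + 1.9 + 11.6 + 2.9 + 2.9 + 11.1 + 4.3) / 8 = 4.3250%
Σ(R_i − R̄_i)(R_m − R̄_m) = 347.0000  ⇒  Cov = 347.0000 / 8 = 43.3750
Σ(R_m − R̄_m)² = 184.8950  ⇒  Var(R_m) = 184.8950 / 8 = 23.1119
β = Cov / Var(R_m) = 43.3750 / 23.1119 = 1.8767

1.877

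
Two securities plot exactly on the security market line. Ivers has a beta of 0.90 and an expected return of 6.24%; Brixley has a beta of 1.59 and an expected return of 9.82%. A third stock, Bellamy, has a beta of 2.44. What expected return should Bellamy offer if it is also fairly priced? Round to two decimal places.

14.23%

MRP (SML slope) = (9.82% − 6.24%) / (1.59 − 0.90) = 3.58% / 0.69 = 5.1884%
R_f (intercept) = 6.24% − 0.90 × 5.1884% = 1.5704%
E(R_Bellamy) = R_f + β × MRP = 1.5704% + 2.44 × 5.1884% = 14.23%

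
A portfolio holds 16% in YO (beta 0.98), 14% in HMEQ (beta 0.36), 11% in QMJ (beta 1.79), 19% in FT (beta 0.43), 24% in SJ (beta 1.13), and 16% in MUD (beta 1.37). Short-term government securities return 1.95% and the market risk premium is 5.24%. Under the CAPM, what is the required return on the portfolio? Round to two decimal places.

β_P = Σ w_i β_i = 0.16×0.98 + 0.14×0.36 + 0.11×1.79 + 0.19×0.43 + 0.24×1.13 + 0.16×1.37 = 0.9762
E(R_P) = R_f + β_P × MRP = 1.95% + 0.9762 × 5.24% = 7.07%

7.07%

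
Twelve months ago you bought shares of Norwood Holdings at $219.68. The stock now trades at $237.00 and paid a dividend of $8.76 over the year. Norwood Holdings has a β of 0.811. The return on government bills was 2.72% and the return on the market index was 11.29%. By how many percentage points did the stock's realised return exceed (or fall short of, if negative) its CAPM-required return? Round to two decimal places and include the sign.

Realised HPR = (P1 + D1 − P0) / P0 = (237.00 + 8.76 − 219.68) / 219.68 = 26.08 / 219.68 = 11.8718%
MRP = 11.29% − 2.72% = 8.57%
CAPM required = R_f + β·MRP = 2.72% + 0.811 × 8.57% = 9.67027%
α = realised − required = 11.8718% − 9.67027% = +2.20%

+2.20%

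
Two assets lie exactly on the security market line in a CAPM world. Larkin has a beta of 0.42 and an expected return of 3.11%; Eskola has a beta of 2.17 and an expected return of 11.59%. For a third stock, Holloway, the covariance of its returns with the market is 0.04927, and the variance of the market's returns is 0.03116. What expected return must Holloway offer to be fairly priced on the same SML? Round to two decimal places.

8.74%

MRP = (11.59% − 3.11%) / (2.17 − 0.42) = 4.8457%
R_f = 3.11% − 0.42 × 4.8457% = 1.0748%
β_Holloway = Cov / Var(R_m) = 0.04927 / 0.03116 = 1.5812
E(R_Holloway) = R_f + β × MRP = 1.0748% + 1.5812 × 4.8457% = 8.74%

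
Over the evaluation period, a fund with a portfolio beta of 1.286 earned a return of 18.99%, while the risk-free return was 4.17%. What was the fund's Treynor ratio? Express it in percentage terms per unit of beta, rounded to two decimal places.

Treynor = (R_P − R_f) / β_P = (18.99% − 4.17%) / 1.2860 = 14.82% / 1.2860 = 11.52%

11.52%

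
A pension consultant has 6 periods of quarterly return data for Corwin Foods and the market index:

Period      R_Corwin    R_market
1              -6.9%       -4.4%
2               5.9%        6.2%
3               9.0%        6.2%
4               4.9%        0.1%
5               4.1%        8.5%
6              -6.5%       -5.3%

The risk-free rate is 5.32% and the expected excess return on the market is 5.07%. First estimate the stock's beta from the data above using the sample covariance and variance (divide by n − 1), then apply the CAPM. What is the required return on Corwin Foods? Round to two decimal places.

10.32%

Mean R_i = (-6.9 + 5.9 + 9.0 + 4.9 + 4.1 − 6.5) / 6 = 1.7500%
Mean R_m = (-4.4 + 6.2 + 6.2 + 0.1 + 8.5 − 5.3) / 6 = 1.8833%
Σ(R_i − R̄_i)(R_m − R̄_m) = 172.7550  ⇒  Cov = 172.7550 / 5 = 34.5510
Σ(R_m − R̄_m)² = 175.3083  ⇒  Var(R_m) = 175.3083 / 5 = 35.0617
β = Cov / Var(R_m) = 34.5510 / 35.0617 = 0.9854
E(R) = R_f + β × MRP = 5.32% + 0.9854 × 5.07% = 10.32%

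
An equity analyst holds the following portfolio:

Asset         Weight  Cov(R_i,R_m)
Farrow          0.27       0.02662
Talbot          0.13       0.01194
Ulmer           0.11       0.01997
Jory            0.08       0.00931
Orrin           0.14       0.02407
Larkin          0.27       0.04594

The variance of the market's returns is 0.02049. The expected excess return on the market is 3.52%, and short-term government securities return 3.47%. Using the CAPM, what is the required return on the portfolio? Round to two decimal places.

8.19%

β_Farrow = 0.02662 / 0.02049 = 1.2992
β_Talbot = 0.01194 / 0.02049 = 0.5827
β_Ulmer = 0.01997 / 0.02049 = 0.9746
β_Jory = 0.00931 / 0.02049 = 0.4544
β_Orrin = 0.02407 / 0.02049 = 1.1747
β_Larkin = 0.04594 / 0.02049 = 2.2421
β_P = Σ w_i β_i = 0.27×1.2992 + 0.13×0.5827 + 0.11×0.9746 + 0.08×0.4544 + 0.14×1.1747 + 0.27×2.2421 = 1.3399
E(R_P) = R_f + β_P × MRP = 3.47% + 1.3399 × 3.52% = 8.19%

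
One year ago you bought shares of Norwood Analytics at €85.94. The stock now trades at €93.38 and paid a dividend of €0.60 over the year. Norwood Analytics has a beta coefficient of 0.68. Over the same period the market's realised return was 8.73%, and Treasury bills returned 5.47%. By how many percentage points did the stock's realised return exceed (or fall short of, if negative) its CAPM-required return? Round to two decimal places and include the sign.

+1.67%

Realised HPR = (P1 + D1 − P0) / P0 = (93.38 + 0.60 − 85.94) / 85.94 = 8.04 / 85.94 = 9.3554%
MRP = 8.73% − 5.47% = 3.26%
CAPM required = R_f + β·MRP = 5.47% + 0.68 × 3.26% = 7.6868%
α = realised − required = 9.3554% − 7.6868% = +1.67%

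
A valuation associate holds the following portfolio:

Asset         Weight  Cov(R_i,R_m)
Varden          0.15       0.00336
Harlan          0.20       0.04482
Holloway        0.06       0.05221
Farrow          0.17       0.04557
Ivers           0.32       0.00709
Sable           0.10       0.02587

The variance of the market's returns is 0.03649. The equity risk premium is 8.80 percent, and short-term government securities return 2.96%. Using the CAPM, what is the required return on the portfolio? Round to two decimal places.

β_Varden = 0.00336 / 0.03649 = 0.0921
β_Harlan = 0.04482 / 0.03649 = 1.2283
β_Holloway = 0.05221 / 0.03649 = 1.4308
β_Farrow = 0.04557 / 0.03649 = 1.2488
β_Ivers = 0.00709 / 0.03649 = 0.1943
β_Sable = 0.02587 / 0.03649 = 0.7090
β_P = Σ w_i β_i = 0.15×0.0921 + 0.20×1.2283 + 0.06×1.4308 + 0.17×1.2488 + 0.32×0.1943 + 0.10×0.7090 = 0.6907
E(R_P) = R_f + β_P × MRP = 2.96% + 0.6907 × 8.80% = 9.04%

9.04%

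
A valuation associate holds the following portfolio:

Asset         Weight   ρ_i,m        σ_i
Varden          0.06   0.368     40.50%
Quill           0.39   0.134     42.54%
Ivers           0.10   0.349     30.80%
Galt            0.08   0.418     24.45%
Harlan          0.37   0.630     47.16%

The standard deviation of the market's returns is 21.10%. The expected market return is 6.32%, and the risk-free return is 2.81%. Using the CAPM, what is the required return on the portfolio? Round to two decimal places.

5.47%

β_Varden = 0.368 × 40.50% / 21.10% = 0.7064
β_Quill = 0.134 × 42.54% / 21.10% = 0.2702
β_Ivers = 0.349 × 30.80% / 21.10% = 0.5094
β_Galt = 0.418 × 24.45% / 21.10% = 0.4844
β_Harlan = 0.630 × 47.16% / 21.10% = 1.4081
β_P = Σ w_i β_i = 0.06×0.7064 + 0.39×0.2702 + 0.10×0.5094 + 0.08×0.4844 + 0.37×1.4081 = 0.7585
MRP = 6.32% − 2.81% = 3.51%
E(R_P) = R_f + β_P × MRP = 2.81% + 0.7585 × 3.51% = 5.47%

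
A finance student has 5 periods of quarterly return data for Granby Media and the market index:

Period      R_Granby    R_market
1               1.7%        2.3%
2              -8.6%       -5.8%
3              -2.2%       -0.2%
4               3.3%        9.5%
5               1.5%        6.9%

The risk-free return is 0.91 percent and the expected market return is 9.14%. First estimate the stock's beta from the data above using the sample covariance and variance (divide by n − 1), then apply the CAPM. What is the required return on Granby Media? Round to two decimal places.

6.99%

Mean R_i = (1.7 − 8.6 − 2.2 + 3.3 + 1.5) / 5 = -0.8600%
Mean R_m = (2.3 − 5.8 − 0.2 + 9.5 + 6.9) / 5 = 2.5400%
Σ(R_i − R̄_i)(R_m − R̄_m) = 106.8520  ⇒  Cov = 106.8520 / 4 = 26.7130
Σ(R_m − R̄_m)² = 144.5720  ⇒  Var(R_m) = 144.5720 / 4 = 36.1430
β = Cov / Var(R_m) = 26.7130 / 36.1430 = 0.7391
MRP = 9.14% − 0.91% = 8.23%
E(R) = R_f + β × MRP = 0.91% + 0.7391 × 8.23% = 6.99%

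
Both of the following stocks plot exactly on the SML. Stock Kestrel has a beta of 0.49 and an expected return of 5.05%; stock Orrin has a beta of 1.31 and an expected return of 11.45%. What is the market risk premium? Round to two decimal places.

Both satisfy E(R) = R_f + β·MRP, so the slope of the SML is
MRP = (11.45% − 5.05%) / (1.31 − 0.49) = 6.40% / 0.82 = 7.8049%

7.80%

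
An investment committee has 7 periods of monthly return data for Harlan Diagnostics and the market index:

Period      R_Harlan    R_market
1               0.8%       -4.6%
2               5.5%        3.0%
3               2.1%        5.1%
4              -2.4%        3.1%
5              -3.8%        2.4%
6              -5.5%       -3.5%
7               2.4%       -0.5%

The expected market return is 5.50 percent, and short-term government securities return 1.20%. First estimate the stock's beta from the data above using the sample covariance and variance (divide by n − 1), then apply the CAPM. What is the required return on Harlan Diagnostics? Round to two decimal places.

2.57%

Mean R_i = (0.8 + 5.5 + 2.1 − 2.4 − 3.8 − 5.5 + 2.4) / 7 = -0.1286%
Mean R_m = (-4.6 + 3.0 + 5.1 + 3.1 + 2.4 − 3.5 − 0.5) / 7 = 0.7143%
Σ(R_i − R̄_i)(R_m − R̄_m) = 25.6629  ⇒  Cov = 25.6629 / 6 = 4.2772
Σ(R_m − R̄_m)² = 80.4686  ⇒  Var(R_m) = 80.4686 / 6 = 13.4114
β = Cov / Var(R_m) = 4.2772 / 13.4114 = 0.3189
MRP = 5.50% − 1.20% = 4.30%
E(R) = R_f + β × MRP = 1.20% + 0.3189 × 4.30% = 2.57%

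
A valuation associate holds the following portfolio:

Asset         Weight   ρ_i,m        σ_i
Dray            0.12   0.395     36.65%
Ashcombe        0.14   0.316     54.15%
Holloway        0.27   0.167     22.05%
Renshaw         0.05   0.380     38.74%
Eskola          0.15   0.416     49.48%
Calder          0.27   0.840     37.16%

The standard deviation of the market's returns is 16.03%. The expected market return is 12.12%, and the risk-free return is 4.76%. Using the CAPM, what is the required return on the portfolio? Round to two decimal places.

12.74%

β_Dray = 0.395 × 36.65% / 16.03% = 0.9031
β_Ashcombe = 0.316 × 54.15% / 16.03% = 1.0675
β_Holloway = 0.167 × 22.05% / 16.03% = 0.2297
β_Renshaw = 0.380 × 38.74% / 16.03% = 0.9184
β_Eskola = 0.416 × 49.48% / 16.03% = 1.2841
β_Calder = 0.840 × 37.16% / 16.03% = 1.9472
β_P = Σ w_i β_i = 0.12×0.9031 + 0.14×1.0675 + 0.27×0.2297 + 0.05×0.9184 + 0.15×1.2841 + 0.27×1.9472 = 1.0841
MRP = 12.12% − 4.76% = 7.36%
E(R_P) = R_f + β_P × MRP = 4.76% + 1.0841 × 7.36% = 12.74%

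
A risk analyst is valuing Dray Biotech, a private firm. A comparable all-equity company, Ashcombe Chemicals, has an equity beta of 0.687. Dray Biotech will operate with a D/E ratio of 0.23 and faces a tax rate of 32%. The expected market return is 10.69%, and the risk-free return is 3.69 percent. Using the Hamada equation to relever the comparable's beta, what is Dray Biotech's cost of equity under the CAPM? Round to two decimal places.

β_L = β_U × [1 + (1 − t)(D/E)] = 0.687 × [1 + (1 − 0.32) × 0.23]
    = 0.687 × [1 + 0.68 × 0.23] = 0.687 × 1.1564 = 0.7944
MRP = 10.69% − 3.69% = 7.00%
E(R) = R_f + β_L × MRP = 3.69% + 0.7944 × 7.00% = 9.25%

9.25%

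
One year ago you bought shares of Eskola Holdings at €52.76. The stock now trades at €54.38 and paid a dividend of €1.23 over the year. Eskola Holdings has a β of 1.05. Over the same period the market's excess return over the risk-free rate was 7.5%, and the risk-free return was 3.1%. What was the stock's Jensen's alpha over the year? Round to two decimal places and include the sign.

-5.57%

Realised HPR = (P1 + D1 − P0) / P0 = (54.38 + 1.23 − 52.76) / 52.76 = 2.85 / 52.76 = 5.4018%
CAPM required = R_f + β·MRP = 3.1% + 1.05 × 7.5% = 10.9750%
α = realised − required = 5.4018% − 10.9750% = -5.57%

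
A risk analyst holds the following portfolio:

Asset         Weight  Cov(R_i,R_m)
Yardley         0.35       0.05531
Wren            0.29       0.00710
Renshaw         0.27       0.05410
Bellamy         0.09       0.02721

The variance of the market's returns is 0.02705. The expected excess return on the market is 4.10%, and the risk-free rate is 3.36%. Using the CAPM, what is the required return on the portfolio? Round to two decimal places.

β_Yardley = 0.05531 / 0.02705 = 2.0447
β_Wren = 0.00710 / 0.02705 = 0.2625
β_Renshaw = 0.05410 / 0.02705 = 2.0000
β_Bellamy = 0.02721 / 0.02705 = 1.0059
β_P = Σ w_i β_i = 0.35×2.0447 + 0.29×0.2625 + 0.27×2.0000 + 0.09×1.0059 = 1.4223
E(R_P) = R_f + β_P × MRP = 3.36% + 1.4223 × 4.10% = 9.19%

9.19%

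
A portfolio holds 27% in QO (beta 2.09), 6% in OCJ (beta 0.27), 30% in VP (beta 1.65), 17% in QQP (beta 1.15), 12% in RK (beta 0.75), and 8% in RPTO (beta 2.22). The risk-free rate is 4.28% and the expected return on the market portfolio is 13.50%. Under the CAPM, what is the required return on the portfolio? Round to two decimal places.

18.47%

β_P = Σ w_i β_i = 0.27×2.09 + 0.06×0.27 + 0.30×1.65 + 0.17×1.15 + 0.12×0.75 + 0.08×2.22 = 1.5386
MRP = 13.50% − 4.28% = 9.22%
E(R_P) = R_f + β_P × MRP = 4.28% + 1.5386 × 9.22% = 18.47%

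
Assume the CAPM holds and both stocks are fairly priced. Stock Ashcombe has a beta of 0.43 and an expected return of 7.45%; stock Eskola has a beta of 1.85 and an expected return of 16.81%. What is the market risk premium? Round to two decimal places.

6.59%

Both satisfy E(R) = R_f + β·MRP, so the slope of the SML is
MRP = (16.81% − 7.45%) / (1.85 − 0.43) = 9.36% / 1.42 = 6.5915%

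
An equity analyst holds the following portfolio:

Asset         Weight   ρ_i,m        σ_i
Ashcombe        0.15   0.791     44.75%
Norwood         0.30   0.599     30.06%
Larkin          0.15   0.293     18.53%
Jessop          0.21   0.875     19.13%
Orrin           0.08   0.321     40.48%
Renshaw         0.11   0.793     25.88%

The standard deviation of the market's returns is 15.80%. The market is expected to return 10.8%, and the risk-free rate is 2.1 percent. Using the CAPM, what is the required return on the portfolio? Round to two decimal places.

12.20%

β_Ashcombe = 0.791 × 44.75% / 15.80% = 2.2403
β_Norwood = 0.599 × 30.06% / 15.80% = 1.1396
β_Larkin = 0.293 × 18.53% / 15.80% = 0.3436
β_Jessop = 0.875 × 19.13% / 15.80% = 1.0594
β_Orrin = 0.321 × 40.48% / 15.80% = 0.8224
β_Renshaw = 0.793 × 25.88% / 15.80% = 1.2989
β_P = Σ w_i β_i = 0.15×2.2403 + 0.30×1.1396 + 0.15×0.3436 + 0.21×1.0594 + 0.08×0.8224 + 0.11×1.2989 = 1.1606
MRP = 10.8% − 2.1% = 8.70%
E(R_P) = R_f + β_P × MRP = 2.1% + 1.1606 × 8.7% = 12.20%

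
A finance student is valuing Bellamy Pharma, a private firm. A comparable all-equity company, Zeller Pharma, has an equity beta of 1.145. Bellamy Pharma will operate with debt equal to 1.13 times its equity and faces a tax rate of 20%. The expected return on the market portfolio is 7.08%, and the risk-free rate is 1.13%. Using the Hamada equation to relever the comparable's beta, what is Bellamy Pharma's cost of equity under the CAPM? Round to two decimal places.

β_L = β_U × [1 + (1 − t)(D/E)] = 1.145 × [1 + (1 − 0.20) × 1.13]
    = 1.145 × [1 + 0.80 × 1.13] = 1.145 × 1.9040 = 2.1801
MRP = 7.08% − 1.13% = 5.95%
E(R) = R_f + β_L × MRP = 1.13% + 2.1801 × 5.95% = 14.10%

14.10%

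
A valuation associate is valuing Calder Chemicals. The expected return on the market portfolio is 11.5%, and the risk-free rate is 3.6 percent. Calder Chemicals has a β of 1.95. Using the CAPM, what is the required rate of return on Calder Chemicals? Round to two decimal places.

Market risk premium = E(R_m) − R_f = 11.5% − 3.6% = 7.90%
E(R) = R_f + β × MRP = 3.6% + 1.95 × 7.9% = 19.01%

19.01%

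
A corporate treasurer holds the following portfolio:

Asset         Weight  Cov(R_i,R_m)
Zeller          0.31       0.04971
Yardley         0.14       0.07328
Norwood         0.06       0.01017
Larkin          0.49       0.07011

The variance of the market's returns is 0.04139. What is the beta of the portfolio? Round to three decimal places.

1.465

β_Zeller = 0.04971 / 0.04139 = 1.2010
β_Yardley = 0.07328 / 0.04139 = 1.7705
β_Norwood = 0.01017 / 0.04139 = 0.2457
β_Larkin = 0.07011 / 0.04139 = 1.6939
β_P = Σ w_i β_i = 0.31×1.2010 + 0.14×1.7705 + 0.06×0.2457 + 0.49×1.6939 = 1.4649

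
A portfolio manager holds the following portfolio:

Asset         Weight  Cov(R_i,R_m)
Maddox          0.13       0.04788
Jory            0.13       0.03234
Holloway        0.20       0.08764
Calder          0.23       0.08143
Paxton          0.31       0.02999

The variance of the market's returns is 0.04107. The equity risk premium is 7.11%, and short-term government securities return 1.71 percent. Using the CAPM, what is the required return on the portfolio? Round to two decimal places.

β_Maddox = 0.04788 / 0.04107 = 1.1658
β_Jory = 0.03234 / 0.04107 = 0.7874
β_Holloway = 0.08764 / 0.04107 = 2.1339
β_Calder = 0.08143 / 0.04107 = 1.9827
β_Paxton = 0.02999 / 0.04107 = 0.7302
β_P = Σ w_i β_i = 0.13×1.1658 + 0.13×0.7874 + 0.20×2.1339 + 0.23×1.9827 + 0.31×0.7302 = 1.3631
E(R_P) = R_f + β_P × MRP = 1.71% + 1.3631 × 7.11% = 11.40%

11.40%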